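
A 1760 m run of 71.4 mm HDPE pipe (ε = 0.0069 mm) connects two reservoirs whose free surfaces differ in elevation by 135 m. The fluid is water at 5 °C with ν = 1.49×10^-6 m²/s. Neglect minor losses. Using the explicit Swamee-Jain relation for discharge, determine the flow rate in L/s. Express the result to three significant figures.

Swamee-Jain (Type II): Q = -0.965·√(gD⁵h_f/L)·ln[ε/(3.7D) + √(3.17ν²L/(gD³h_f))]
√(gD⁵h_f/L) = √(9.81·0.0714⁵·135/1760) = 0.001182
ε/(3.7D) = 2.61×10^-5; √(3.17ν²L/(gD³h_f)) = 1.60×10^-4
Q = -0.965·0.001182·ln(1.864×10^-4) = 0.009792 m³/s
Check: V = 2.45 m/s, Re = 1.17×10^5, f = 0.01791, h_f = 135 m ≈ 135 m ✓

Q ≈ 9.79 L/s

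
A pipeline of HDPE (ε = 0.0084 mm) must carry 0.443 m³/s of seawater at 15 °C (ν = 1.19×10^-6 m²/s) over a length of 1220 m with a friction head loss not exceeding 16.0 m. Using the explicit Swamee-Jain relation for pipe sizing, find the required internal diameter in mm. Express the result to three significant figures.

Swamee-Jain (Type III): D = 0.66·[ε^1.25·(LQ²/(gh_f))^4.75 + ν·Q^9.4·(L/(gh_f))^5.2]^0.04
LQ²/(gh_f) = 1.525; L/(gh_f) = 7.773
Term 1 = ε^1.25·(…)^4.75 = 3.36×10^-6; Term 2 = ν·Q^9.4·(…)^5.2 = 2.41×10^-5
D = 0.66·(3.36×10^-6 + 2.41×10^-5)^0.04 = 0.4336 m = 434 mm
Check: V = 3.00 m/s, Re = 1.09×10^6, f = 0.01192, h_f = 15.4 m ≈ 16.0 m ✓

D ≈ 434 mm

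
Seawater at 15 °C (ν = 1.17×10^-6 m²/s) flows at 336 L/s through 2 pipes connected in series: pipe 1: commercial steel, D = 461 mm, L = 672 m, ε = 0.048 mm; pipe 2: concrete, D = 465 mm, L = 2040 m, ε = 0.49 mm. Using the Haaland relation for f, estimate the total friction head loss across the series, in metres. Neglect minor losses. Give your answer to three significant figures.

H ≈ 21.8 m

Pipe 1: V = 2.013 m/s, Re = 7.93×10^5, ε/D = 1.04×10^-4, f = 0.01365, h_1 = f(L/D)V²/2g = 4.110 m
Pipe 2: V = 1.979 m/s, Re = 7.86×10^5, ε/D = 0.00105, f = 0.02025, h_2 = f(L/D)V²/2g = 17.73 m
Series → Q common, losses add: H = Σh = 21.84 m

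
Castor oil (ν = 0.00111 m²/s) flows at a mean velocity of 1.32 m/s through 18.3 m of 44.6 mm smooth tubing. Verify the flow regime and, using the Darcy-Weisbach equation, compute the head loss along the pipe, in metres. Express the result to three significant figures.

Re = VD/ν = 1.32·0.04460/0.00111 = 53.0 → laminar (Re < 2300)
f = 64/Re = 1.207
h_f = f(L/D)V²/(2g) = 1.207·(18.3/0.04460)·1.32²/(2·9.81) = 43.97 m

h_f ≈ 44.0 m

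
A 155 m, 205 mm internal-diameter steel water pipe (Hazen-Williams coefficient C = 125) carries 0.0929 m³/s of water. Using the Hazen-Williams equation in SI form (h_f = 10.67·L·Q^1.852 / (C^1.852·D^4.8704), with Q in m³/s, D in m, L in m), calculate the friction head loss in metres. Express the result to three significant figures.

h_f ≈ 5.97 m

h_f = 10.67·155·0.0929^1.852 / (125^1.852·0.205^4.8704) = 5.968 m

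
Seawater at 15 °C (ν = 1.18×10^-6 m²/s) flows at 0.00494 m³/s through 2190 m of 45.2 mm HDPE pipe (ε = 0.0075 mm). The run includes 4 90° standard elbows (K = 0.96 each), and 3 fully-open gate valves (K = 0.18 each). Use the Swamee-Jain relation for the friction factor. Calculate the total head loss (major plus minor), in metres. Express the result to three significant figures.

V = 4Q/(πD²) = 3.079 m/s; V²/2g = 0.4831 m
Re = 1.18×10^5, ε/D = 1.66×10^-4 → f = 0.01830 (Swamee-Jain)
Major: h_f = f(L/D)·V²/2g = 0.01830·48451·0.4831 = 428.3 m
Minor: ΣK = 4.38; h_m = ΣK·V²/2g = 2.116 m
Total H_L = 428.3 + 2.116 = 430.4 m

H_L ≈ 430 m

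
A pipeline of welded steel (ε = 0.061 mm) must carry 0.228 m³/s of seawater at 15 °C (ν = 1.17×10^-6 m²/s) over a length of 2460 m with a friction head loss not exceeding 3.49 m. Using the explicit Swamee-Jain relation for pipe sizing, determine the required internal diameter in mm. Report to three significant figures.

Swamee-Jain (Type III): D = 0.66·[ε^1.25·(LQ²/(gh_f))^4.75 + ν·Q^9.4·(L/(gh_f))^5.2]^0.04
LQ²/(gh_f) = 3.735; L/(gh_f) = 71.85
Term 1 = ε^1.25·(…)^4.75 = 0.00282; Term 2 = ν·Q^9.4·(…)^5.2 = 0.00486
D = 0.66·(0.00282 + 0.00486)^0.04 = 0.5432 m = 543 mm
Check: V = 0.984 m/s, Re = 4.57×10^5, f = 0.01476, h_f = 3.30 m ≈ 3.49 m ✓

D ≈ 543 mm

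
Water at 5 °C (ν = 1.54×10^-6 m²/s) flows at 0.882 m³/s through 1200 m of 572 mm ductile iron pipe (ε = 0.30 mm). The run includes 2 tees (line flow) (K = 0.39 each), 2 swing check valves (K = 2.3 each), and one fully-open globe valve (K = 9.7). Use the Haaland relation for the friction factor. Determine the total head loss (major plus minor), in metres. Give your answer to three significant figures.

V = 4Q/(πD²) = 3.432 m/s; V²/2g = 0.6004 m
Re = 1.27×10^6, ε/D = 5.24×10^-4 → f = 0.01725 (Haaland)
Major: h_f = f(L/D)·V²/2g = 0.01725·2098·0.6004 = 21.73 m
Minor: ΣK = 15.1; h_m = ΣK·V²/2g = 9.055 m
Total H_L = 21.73 + 9.055 = 30.78 m

H_L ≈ 30.8 m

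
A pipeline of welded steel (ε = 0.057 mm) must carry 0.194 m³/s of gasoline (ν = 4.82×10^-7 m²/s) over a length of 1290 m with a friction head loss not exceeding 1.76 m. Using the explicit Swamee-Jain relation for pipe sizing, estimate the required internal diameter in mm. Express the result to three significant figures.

Swamee-Jain (Type III): D = 0.66·[ε^1.25·(LQ²/(gh_f))^4.75 + ν·Q^9.4·(L/(gh_f))^5.2]^0.04
LQ²/(gh_f) = 2.812; L/(gh_f) = 74.72
Term 1 = ε^1.25·(…)^4.75 = 6.72×10^-4; Term 2 = ν·Q^9.4·(…)^5.2 = 5.37×10^-4
D = 0.66·(6.72×10^-4 + 5.37×10^-4)^0.04 = 0.5045 m = 504 mm
Check: V = 0.971 m/s, Re = 1.02×10^6, f = 0.01368, h_f = 1.68 m ≈ 1.76 m ✓

D ≈ 504 mm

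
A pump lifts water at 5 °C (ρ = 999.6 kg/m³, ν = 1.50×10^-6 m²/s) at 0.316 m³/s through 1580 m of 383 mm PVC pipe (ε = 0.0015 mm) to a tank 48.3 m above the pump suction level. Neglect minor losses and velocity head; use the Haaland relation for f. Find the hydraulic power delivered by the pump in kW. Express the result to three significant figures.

P_hyd ≈ 210 kW

V = 4Q/(πD²) = 2.743 m/s; Re = 7.00×10^5; ε/D = 3.92×10^-6; f = 0.01236
h_f = f(L/D)V²/2g = 19.56 m
Total head H = z + h_f = 48.3 + 19.56 = 67.86 m
P_hyd = ρgQH = 999.6·9.81·0.316·67.86 = 210.3 kW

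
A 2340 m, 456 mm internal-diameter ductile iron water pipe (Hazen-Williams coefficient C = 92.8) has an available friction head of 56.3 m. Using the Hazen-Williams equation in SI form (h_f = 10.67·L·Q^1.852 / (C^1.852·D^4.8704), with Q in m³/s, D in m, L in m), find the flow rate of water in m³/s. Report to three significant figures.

Q ≈ 0.438 m³/s

Rearranging: Q = [h_f·C^1.852·D^4.8704 / (10.67·L)]^(1/1.852)
Q = [56.3·92.8^1.852·0.456^4.8704 / (10.67·2340)]^0.540 = 0.4380 m³/s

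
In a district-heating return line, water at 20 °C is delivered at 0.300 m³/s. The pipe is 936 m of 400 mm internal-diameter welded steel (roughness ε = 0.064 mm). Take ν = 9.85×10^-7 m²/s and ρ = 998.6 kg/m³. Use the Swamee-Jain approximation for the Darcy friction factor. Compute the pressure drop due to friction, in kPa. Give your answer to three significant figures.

V = 4Q/(πD²) = 4·0.300/(π·0.400²) = 2.387 m/s
Re = VD/ν = 2.387·0.400/9.85×10^-7 = 9.69×10^5 → turbulent
ε/D = 0.064/400 = 1.60×10^-4
Swamee-Jain: f = 0.01434
h_f = f(L/D)V²/(2g) = 0.01434·(936/0.400)·2.387²/(2·9.81) = 9.746 m
Δp = ρg·h_f = 998.6·9.81·9.746 = 95.48 kPa

Δp ≈ 95.5 kPa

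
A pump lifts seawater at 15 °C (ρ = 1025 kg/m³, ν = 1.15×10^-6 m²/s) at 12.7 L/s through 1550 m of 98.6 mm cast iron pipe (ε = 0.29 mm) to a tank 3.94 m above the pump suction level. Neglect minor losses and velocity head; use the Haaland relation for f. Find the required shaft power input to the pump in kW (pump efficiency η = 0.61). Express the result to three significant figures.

V = 4Q/(πD²) = 1.663 m/s; Re = 1.43×10^5; ε/D = 0.00294; f = 0.02692
h_f = f(L/D)V²/2g = 59.66 m
Total head H = z + h_f = 3.94 + 59.66 = 63.60 m
P_hyd = ρgQH = 1025·9.81·0.0127·63.60 = 8.122 kW
P_shaft = P_hyd/η = 8.122/0.61 = 13.31 kW

P_shaft ≈ 13.3 kW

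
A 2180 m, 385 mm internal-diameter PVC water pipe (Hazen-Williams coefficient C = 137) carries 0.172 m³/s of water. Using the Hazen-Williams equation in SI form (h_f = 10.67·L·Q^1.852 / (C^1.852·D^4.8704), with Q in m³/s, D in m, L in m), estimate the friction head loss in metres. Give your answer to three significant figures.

h_f = 10.67·2180·0.172^1.852 / (137^1.852·0.385^4.8704) = 10.29 m

h_f ≈ 10.3 m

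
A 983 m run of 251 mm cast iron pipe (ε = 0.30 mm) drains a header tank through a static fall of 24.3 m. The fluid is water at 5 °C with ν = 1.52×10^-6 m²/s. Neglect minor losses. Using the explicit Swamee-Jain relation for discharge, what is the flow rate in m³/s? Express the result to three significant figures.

Q ≈ 0.119 m³/s

Swamee-Jain (Type II): Q = -0.965·√(gD⁵h_f/L)·ln[ε/(3.7D) + √(3.17ν²L/(gD³h_f))]
√(gD⁵h_f/L) = √(9.81·0.251⁵·24.3/983) = 0.01554
ε/(3.7D) = 3.23×10^-4; √(3.17ν²L/(gD³h_f)) = 4.37×10^-5
Q = -0.965·0.01554·ln(3.667×10^-4) = 0.1187 m³/s
Check: V = 2.40 m/s, Re = 3.96×10^5, f = 0.02131, h_f = 24.5 m ≈ 24.3 m ✓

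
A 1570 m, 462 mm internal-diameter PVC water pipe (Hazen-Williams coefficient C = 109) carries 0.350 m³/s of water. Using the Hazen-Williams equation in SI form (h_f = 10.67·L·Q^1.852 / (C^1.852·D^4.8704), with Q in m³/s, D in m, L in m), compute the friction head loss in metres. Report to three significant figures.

h_f ≈ 17.4 m

h_f = 10.67·1570·0.350^1.852 / (109^1.852·0.462^4.8704) = 17.37 m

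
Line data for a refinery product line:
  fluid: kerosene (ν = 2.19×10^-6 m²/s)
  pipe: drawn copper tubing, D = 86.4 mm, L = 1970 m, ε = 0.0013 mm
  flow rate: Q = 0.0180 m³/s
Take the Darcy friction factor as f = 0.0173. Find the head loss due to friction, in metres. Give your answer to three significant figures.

V = 4Q/(πD²) = 4·0.0180/(π·0.0864²) = 3.070 m/s
h_f = f(L/D)V²/(2g) = 0.01730·(1970/0.0864)·3.070²/(2·9.81) = 189.5 m

h_f ≈ 190 m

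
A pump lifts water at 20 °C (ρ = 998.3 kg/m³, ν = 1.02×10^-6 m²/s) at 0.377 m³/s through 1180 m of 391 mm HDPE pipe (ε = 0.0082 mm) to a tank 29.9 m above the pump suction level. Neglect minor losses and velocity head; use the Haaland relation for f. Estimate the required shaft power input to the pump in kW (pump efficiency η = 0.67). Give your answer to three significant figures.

V = 4Q/(πD²) = 3.140 m/s; Re = 1.20×10^6; ε/D = 2.10×10^-5; f = 0.01168
h_f = f(L/D)V²/2g = 17.71 m
Total head H = z + h_f = 29.9 + 17.71 = 47.61 m
P_hyd = ρgQH = 998.3·9.81·0.377·47.61 = 175.8 kW
P_shaft = P_hyd/η = 175.8/0.67 = 262.4 kW

P_shaft ≈ 262 kW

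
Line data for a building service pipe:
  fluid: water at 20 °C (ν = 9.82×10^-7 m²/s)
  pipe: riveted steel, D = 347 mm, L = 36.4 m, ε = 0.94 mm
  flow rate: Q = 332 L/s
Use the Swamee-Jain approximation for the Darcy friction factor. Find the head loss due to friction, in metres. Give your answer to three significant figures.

h_f ≈ 1.69 m

V = 4Q/(πD²) = 4·0.332/(π·0.347²) = 3.511 m/s
Re = VD/ν = 3.511·0.347/9.82×10^-7 = 1.24×10^6 → turbulent
ε/D = 0.94/347 = 0.00271
Swamee-Jain: f = 0.02561
h_f = f(L/D)V²/(2g) = 0.02561·(36.4/0.347)·3.511²/(2·9.81) = 1.688 m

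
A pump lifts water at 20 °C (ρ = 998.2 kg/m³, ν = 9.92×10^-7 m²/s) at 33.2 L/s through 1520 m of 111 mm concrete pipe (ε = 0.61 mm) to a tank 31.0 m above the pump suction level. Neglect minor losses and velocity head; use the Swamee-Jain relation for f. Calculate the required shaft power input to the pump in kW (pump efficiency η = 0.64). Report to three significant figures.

P_shaft ≈ 148 kW

V = 4Q/(πD²) = 3.431 m/s; Re = 3.84×10^5; ε/D = 0.00550; f = 0.03160
h_f = f(L/D)V²/2g = 259.6 m
Total head H = z + h_f = 31.0 + 259.6 = 290.6 m
P_hyd = ρgQH = 998.2·9.81·0.0332·290.6 = 94.48 kW
P_shaft = P_hyd/η = 94.48/0.64 = 147.6 kW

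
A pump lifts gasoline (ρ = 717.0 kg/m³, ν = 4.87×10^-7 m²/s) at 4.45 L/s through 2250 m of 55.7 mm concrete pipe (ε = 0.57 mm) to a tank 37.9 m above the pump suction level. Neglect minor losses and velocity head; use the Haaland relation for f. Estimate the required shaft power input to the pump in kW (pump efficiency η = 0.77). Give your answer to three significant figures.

V = 4Q/(πD²) = 1.826 m/s; Re = 2.09×10^5; ε/D = 0.0102; f = 0.03854
h_f = f(L/D)V²/2g = 264.7 m
Total head H = z + h_f = 37.9 + 264.7 = 302.6 m
P_hyd = ρgQH = 717.0·9.81·0.00445·302.6 = 9.470 kW
P_shaft = P_hyd/η = 9.470/0.77 = 12.30 kW

P_shaft ≈ 12.3 kW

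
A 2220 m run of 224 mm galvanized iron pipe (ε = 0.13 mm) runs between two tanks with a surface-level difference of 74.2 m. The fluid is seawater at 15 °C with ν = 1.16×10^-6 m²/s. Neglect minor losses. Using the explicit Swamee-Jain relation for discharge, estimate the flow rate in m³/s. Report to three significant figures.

Swamee-Jain (Type II): Q = -0.965·√(gD⁵h_f/L)·ln[ε/(3.7D) + √(3.17ν²L/(gD³h_f))]
√(gD⁵h_f/L) = √(9.81·0.224⁵·74.2/2220) = 0.01360
ε/(3.7D) = 1.57×10^-4; √(3.17ν²L/(gD³h_f)) = 3.40×10^-5
Q = -0.965·0.01360·ln(1.909×10^-4) = 0.1124 m³/s
Check: V = 2.85 m/s, Re = 5.51×10^5, f = 0.01818, h_f = 74.7 m ≈ 74.2 m ✓

Q ≈ 0.112 m³/s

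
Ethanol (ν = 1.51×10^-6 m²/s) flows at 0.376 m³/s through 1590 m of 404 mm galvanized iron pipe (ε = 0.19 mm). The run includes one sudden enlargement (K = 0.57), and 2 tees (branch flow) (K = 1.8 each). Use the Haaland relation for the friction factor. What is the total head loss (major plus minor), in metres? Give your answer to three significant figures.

V = 4Q/(πD²) = 2.933 m/s; V²/2g = 0.4385 m
Re = 7.85×10^5, ε/D = 4.70×10^-4 → f = 0.01708 (Haaland)
Major: h_f = f(L/D)·V²/2g = 0.01708·3936·0.4385 = 29.48 m
Minor: ΣK = 4.17; h_m = ΣK·V²/2g = 1.829 m
Total H_L = 29.48 + 1.829 = 31.31 m

H_L ≈ 31.3 m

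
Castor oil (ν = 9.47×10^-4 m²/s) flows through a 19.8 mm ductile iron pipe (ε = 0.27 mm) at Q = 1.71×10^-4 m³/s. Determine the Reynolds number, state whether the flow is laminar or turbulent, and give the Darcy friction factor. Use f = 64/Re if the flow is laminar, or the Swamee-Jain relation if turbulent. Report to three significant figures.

Re ≈ 11.6; laminar; f = 64/Re ≈ 5.51

V = 4Q/(πD²) = 0.5554 m/s
Re = VD/ν = 0.5554·0.0198/9.47×10^-4 = 11.6
Re < 2300 → laminar → f = 64/Re = 5.512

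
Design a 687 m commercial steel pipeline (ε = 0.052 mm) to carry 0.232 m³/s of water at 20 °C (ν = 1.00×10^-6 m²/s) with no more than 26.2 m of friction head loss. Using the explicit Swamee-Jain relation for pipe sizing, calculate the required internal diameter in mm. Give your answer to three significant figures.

D ≈ 283 mm

Swamee-Jain (Type III): D = 0.66·[ε^1.25·(LQ²/(gh_f))^4.75 + ν·Q^9.4·(L/(gh_f))^5.2]^0.04
LQ²/(gh_f) = 0.1439; L/(gh_f) = 2.673
Term 1 = ε^1.25·(…)^4.75 = 4.42×10^-10; Term 2 = ν·Q^9.4·(…)^5.2 = 1.80×10^-10
D = 0.66·(4.42×10^-10 + 1.80×10^-10)^0.04 = 0.2827 m = 283 mm
Check: V = 3.70 m/s, Re = 1.04×10^6, f = 0.01455, h_f = 24.6 m ≈ 26.2 m ✓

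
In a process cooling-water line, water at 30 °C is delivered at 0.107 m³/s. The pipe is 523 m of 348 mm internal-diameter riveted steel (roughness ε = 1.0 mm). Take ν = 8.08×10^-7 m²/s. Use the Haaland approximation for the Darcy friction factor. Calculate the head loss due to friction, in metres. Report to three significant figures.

h_f ≈ 2.54 m

V = 4Q/(πD²) = 4·0.107/(π·0.348²) = 1.125 m/s
Re = VD/ν = 1.125·0.348/8.08×10^-7 = 4.85×10^5 → turbulent
ε/D = 1.0/348 = 0.00287
Haaland: f = 0.02616
h_f = f(L/D)V²/(2g) = 0.02616·(523/0.348)·1.125²/(2·9.81) = 2.536 m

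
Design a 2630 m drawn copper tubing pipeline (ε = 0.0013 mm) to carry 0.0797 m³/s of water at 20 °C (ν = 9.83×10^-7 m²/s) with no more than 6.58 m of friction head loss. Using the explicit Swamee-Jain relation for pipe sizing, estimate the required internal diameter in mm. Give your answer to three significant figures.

D ≈ 317 mm

Swamee-Jain (Type III): D = 0.66·[ε^1.25·(LQ²/(gh_f))^4.75 + ν·Q^9.4·(L/(gh_f))^5.2]^0.04
LQ²/(gh_f) = 0.2588; L/(gh_f) = 40.74
Term 1 = ε^1.25·(…)^4.75 = 7.15×10^-11; Term 2 = ν·Q^9.4·(…)^5.2 = 1.09×10^-8
D = 0.66·(7.15×10^-11 + 1.09×10^-8)^0.04 = 0.3171 m = 317 mm
Check: V = 1.01 m/s, Re = 3.26×10^5, f = 0.01421, h_f = 6.12 m ≈ 6.58 m ✓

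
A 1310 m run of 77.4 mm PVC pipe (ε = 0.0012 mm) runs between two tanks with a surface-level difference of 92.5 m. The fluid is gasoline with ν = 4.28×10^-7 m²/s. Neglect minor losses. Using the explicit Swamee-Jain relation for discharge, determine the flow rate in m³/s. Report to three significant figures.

Swamee-Jain (Type II): Q = -0.965·√(gD⁵h_f/L)·ln[ε/(3.7D) + √(3.17ν²L/(gD³h_f))]
√(gD⁵h_f/L) = √(9.81·0.0774⁵·92.5/1310) = 0.001387
ε/(3.7D) = 4.19×10^-6; √(3.17ν²L/(gD³h_f)) = 4.25×10^-5
Q = -0.965·0.001387·ln(4.671×10^-5) = 0.01335 m³/s
Check: V = 2.84 m/s, Re = 5.13×10^5, f = 0.01328, h_f = 92.2 m ≈ 92.5 m ✓

Q ≈ 0.0133 m³/s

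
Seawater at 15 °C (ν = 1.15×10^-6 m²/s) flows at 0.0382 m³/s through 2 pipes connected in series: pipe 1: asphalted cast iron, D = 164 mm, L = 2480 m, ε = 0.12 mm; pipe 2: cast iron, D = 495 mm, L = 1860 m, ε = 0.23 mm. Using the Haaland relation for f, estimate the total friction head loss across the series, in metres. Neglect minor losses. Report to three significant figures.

H ≈ 49.2 m

Pipe 1: V = 1.808 m/s, Re = 2.58×10^5, ε/D = 7.32×10^-4, f = 0.01946, h_1 = f(L/D)V²/2g = 49.05 m
Pipe 2: V = 0.1985 m/s, Re = 8.54×10^4, ε/D = 4.65×10^-4, f = 0.02035, h_2 = f(L/D)V²/2g = 0.1536 m
Series → Q common, losses add: H = Σh = 49.21 m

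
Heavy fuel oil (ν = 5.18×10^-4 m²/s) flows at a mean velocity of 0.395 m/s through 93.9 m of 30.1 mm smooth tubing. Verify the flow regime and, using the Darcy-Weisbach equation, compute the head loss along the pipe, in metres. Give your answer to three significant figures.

h_f ≈ 69.2 m

Re = VD/ν = 0.395·0.03010/5.18×10^-4 = 23.0 → laminar (Re < 2300)
f = 64/Re = 2.788
h_f = f(L/D)V²/(2g) = 2.788·(93.9/0.03010)·0.395²/(2·9.81) = 69.17 m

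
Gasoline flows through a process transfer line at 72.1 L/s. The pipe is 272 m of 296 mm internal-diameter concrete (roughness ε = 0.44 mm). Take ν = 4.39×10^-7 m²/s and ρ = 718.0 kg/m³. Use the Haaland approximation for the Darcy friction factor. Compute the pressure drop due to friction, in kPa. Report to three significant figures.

Δp ≈ 7.97 kPa

V = 4Q/(πD²) = 4·0.0721/(π·0.296²) = 1.048 m/s
Re = VD/ν = 1.048·0.296/4.39×10^-7 = 7.06×10^5 → turbulent
ε/D = 0.44/296 = 0.00149
Haaland: f = 0.02200
h_f = f(L/D)V²/(2g) = 0.02200·(272/0.296)·1.048²/(2·9.81) = 1.131 m
Δp = ρg·h_f = 718.0·9.81·1.131 = 7.968 kPa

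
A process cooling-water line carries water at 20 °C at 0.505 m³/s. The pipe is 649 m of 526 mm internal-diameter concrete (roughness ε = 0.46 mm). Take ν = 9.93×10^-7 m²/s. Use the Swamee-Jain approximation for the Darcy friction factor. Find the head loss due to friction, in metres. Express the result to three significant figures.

h_f ≈ 6.58 m

V = 4Q/(πD²) = 4·0.505/(π·0.526²) = 2.324 m/s
Re = VD/ν = 2.324·0.526/9.93×10^-7 = 1.23×10^6 → turbulent
ε/D = 0.46/526 = 8.75×10^-4
Swamee-Jain: f = 0.01937
h_f = f(L/D)V²/(2g) = 0.01937·(649/0.526)·2.324²/(2·9.81) = 6.578 m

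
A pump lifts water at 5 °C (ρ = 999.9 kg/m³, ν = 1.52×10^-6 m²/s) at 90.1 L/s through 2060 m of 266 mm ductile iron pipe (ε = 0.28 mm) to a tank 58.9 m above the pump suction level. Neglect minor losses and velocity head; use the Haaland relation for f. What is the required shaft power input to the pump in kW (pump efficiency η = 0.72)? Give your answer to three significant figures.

P_shaft ≈ 98.8 kW

V = 4Q/(πD²) = 1.621 m/s; Re = 2.84×10^5; ε/D = 0.00105; f = 0.02079
h_f = f(L/D)V²/2g = 21.57 m
Total head H = z + h_f = 58.9 + 21.57 = 80.47 m
P_hyd = ρgQH = 999.9·9.81·0.0901·80.47 = 71.12 kW
P_shaft = P_hyd/η = 71.12/0.72 = 98.77 kW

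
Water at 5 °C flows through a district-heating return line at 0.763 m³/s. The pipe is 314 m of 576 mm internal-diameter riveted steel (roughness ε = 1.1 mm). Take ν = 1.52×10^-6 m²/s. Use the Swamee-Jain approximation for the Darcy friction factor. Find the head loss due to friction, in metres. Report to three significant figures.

h_f ≈ 5.57 m

V = 4Q/(πD²) = 4·0.763/(π·0.576²) = 2.928 m/s
Re = VD/ν = 2.928·0.576/1.52×10^-6 = 1.11×10^6 → turbulent
ε/D = 1.1/576 = 0.00191
Swamee-Jain: f = 0.02338
h_f = f(L/D)V²/(2g) = 0.02338·(314/0.576)·2.928²/(2·9.81) = 5.569 m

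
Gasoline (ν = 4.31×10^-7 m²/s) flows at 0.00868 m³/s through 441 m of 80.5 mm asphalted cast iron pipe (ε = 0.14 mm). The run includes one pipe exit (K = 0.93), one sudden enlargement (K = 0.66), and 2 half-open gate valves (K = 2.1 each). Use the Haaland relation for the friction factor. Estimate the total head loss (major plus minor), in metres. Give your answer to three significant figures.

H_L ≈ 19.7 m

V = 4Q/(πD²) = 1.705 m/s; V²/2g = 0.1482 m
Re = 3.19×10^5, ε/D = 0.00174 → f = 0.02317 (Haaland)
Major: h_f = f(L/D)·V²/2g = 0.02317·5478·0.1482 = 18.82 m
Minor: ΣK = 5.79; h_m = ΣK·V²/2g = 0.8583 m
Total H_L = 18.82 + 0.8583 = 19.68 m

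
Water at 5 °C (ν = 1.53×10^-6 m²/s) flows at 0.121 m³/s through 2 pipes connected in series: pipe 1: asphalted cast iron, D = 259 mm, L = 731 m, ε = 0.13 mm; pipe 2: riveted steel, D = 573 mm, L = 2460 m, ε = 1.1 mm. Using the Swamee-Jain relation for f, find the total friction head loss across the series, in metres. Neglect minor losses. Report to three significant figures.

H ≈ 14.9 m

Pipe 1: V = 2.297 m/s, Re = 3.89×10^5, ε/D = 5.02×10^-4, f = 0.01803, h_1 = f(L/D)V²/2g = 13.68 m
Pipe 2: V = 0.4692 m/s, Re = 1.76×10^5, ε/D = 0.00192, f = 0.02438, h_2 = f(L/D)V²/2g = 1.175 m
Series → Q common, losses add: H = Σh = 14.86 m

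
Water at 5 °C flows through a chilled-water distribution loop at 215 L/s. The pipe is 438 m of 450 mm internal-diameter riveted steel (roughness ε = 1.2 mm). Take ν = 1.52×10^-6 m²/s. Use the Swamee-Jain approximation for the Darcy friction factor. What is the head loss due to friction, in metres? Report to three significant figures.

h_f ≈ 2.34 m

V = 4Q/(πD²) = 4·0.215/(π·0.450²) = 1.352 m/s
Re = VD/ν = 1.352·0.450/1.52×10^-6 = 4.00×10^5 → turbulent
ε/D = 1.2/450 = 0.00267
Swamee-Jain: f = 0.02582
h_f = f(L/D)V²/(2g) = 0.02582·(438/0.450)·1.352²/(2·9.81) = 2.340 m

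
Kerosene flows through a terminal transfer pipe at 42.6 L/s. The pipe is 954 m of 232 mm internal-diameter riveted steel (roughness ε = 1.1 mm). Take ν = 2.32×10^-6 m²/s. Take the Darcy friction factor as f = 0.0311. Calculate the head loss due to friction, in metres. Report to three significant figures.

h_f ≈ 6.62 m

V = 4Q/(πD²) = 4·0.0426/(π·0.232²) = 1.008 m/s
h_f = f(L/D)V²/(2g) = 0.03110·(954/0.232)·1.008²/(2·9.81) = 6.619 m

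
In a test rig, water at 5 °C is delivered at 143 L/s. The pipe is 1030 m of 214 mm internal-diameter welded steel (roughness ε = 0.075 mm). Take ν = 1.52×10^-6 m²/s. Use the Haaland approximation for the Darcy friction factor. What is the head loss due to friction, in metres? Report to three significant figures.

V = 4Q/(πD²) = 4·0.143/(π·0.214²) = 3.976 m/s
Re = VD/ν = 3.976·0.214/1.52×10^-6 = 5.60×10^5 → turbulent
ε/D = 0.075/214 = 3.50×10^-4
Haaland: f = 0.01644
h_f = f(L/D)V²/(2g) = 0.01644·(1030/0.214)·3.976²/(2·9.81) = 63.76 m

h_f ≈ 63.8 m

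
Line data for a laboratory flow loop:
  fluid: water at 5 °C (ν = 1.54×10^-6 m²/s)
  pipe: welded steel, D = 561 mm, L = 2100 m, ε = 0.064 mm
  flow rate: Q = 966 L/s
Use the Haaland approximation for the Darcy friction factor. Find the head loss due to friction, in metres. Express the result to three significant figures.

V = 4Q/(πD²) = 4·0.966/(π·0.561²) = 3.908 m/s
Re = VD/ν = 3.908·0.561/1.54×10^-6 = 1.42×10^6 → turbulent
ε/D = 0.064/561 = 1.14×10^-4
Haaland: f = 0.01321
h_f = f(L/D)V²/(2g) = 0.01321·(2100/0.561)·3.908²/(2·9.81) = 38.50 m

h_f ≈ 38.5 m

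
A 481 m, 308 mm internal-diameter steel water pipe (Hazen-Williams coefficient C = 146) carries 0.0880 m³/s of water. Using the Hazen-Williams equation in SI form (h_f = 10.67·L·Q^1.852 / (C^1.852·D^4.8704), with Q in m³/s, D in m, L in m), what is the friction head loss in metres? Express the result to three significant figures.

h_f = 10.67·481·0.0880^1.852 / (146^1.852·0.308^4.8704) = 1.730 m

h_f ≈ 1.73 m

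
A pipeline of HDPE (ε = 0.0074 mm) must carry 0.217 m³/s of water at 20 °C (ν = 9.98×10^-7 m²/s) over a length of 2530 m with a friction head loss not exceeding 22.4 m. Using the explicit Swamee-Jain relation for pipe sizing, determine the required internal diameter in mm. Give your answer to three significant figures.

Swamee-Jain (Type III): D = 0.66·[ε^1.25·(LQ²/(gh_f))^4.75 + ν·Q^9.4·(L/(gh_f))^5.2]^0.04
LQ²/(gh_f) = 0.5422; L/(gh_f) = 11.51
Term 1 = ε^1.25·(…)^4.75 = 2.11×10^-8; Term 2 = ν·Q^9.4·(…)^5.2 = 1.91×10^-7
D = 0.66·(2.11×10^-8 + 1.91×10^-7)^0.04 = 0.3569 m = 357 mm
Check: V = 2.17 m/s, Re = 7.76×10^5, f = 0.01254, h_f = 21.3 m ≈ 22.4 m ✓

D ≈ 357 mm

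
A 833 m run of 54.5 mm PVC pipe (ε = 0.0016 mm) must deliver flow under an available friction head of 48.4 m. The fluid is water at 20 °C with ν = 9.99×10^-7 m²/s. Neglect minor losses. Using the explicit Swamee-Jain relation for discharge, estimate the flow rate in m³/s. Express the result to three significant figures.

Q ≈ 0.00432 m³/s

Swamee-Jain (Type II): Q = -0.965·√(gD⁵h_f/L)·ln[ε/(3.7D) + √(3.17ν²L/(gD³h_f))]
√(gD⁵h_f/L) = √(9.81·0.0545⁵·48.4/833) = 5.235×10^-4
ε/(3.7D) = 7.93×10^-6; √(3.17ν²L/(gD³h_f)) = 1.85×10^-4
Q = -0.965·5.235×10^-4·ln(1.931×10^-4) = 0.004321 m³/s
Check: V = 1.85 m/s, Re = 1.01×10^5, f = 0.01800, h_f = 48.1 m ≈ 48.4 m ✓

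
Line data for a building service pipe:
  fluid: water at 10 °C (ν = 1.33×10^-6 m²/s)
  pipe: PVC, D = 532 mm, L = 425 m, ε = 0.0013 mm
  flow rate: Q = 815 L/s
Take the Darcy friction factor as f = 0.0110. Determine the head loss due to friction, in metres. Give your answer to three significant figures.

h_f ≈ 6.02 m

V = 4Q/(πD²) = 4·0.815/(π·0.532²) = 3.666 m/s
h_f = f(L/D)V²/(2g) = 0.01100·(425/0.532)·3.666²/(2·9.81) = 6.021 m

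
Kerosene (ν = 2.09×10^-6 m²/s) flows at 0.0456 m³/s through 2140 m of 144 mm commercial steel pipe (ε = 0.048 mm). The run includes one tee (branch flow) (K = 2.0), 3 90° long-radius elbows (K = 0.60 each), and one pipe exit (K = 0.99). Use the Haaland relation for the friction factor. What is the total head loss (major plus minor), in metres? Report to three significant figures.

V = 4Q/(πD²) = 2.800 m/s; V²/2g = 0.3996 m
Re = 1.93×10^5, ε/D = 3.33×10^-4 → f = 0.01778 (Haaland)
Major: h_f = f(L/D)·V²/2g = 0.01778·14861·0.3996 = 105.6 m
Minor: ΣK = 4.79; h_m = ΣK·V²/2g = 1.914 m
Total H_L = 105.6 + 1.914 = 107.5 m

H_L ≈ 107 m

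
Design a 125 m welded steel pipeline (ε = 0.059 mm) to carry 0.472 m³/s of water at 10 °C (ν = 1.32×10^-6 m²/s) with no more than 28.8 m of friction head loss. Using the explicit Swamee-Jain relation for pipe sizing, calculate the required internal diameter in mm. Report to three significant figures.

Swamee-Jain (Type III): D = 0.66·[ε^1.25·(LQ²/(gh_f))^4.75 + ν·Q^9.4·(L/(gh_f))^5.2]^0.04
LQ²/(gh_f) = 0.09857; L/(gh_f) = 0.4424
Term 1 = ε^1.25·(…)^4.75 = 8.59×10^-11; Term 2 = ν·Q^9.4·(…)^5.2 = 1.64×10^-11
D = 0.66·(8.59×10^-11 + 1.64×10^-11)^0.04 = 0.2630 m = 263 mm
Check: V = 8.69 m/s, Re = 1.73×10^6, f = 0.01468, h_f = 26.8 m ≈ 28.8 m ✓

D ≈ 263 mm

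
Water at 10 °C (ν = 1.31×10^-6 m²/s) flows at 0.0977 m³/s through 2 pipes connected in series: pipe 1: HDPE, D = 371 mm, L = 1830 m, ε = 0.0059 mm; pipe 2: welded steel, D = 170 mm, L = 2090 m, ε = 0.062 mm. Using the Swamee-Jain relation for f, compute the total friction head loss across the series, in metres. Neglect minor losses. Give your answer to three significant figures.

H ≈ 198 m

Pipe 1: V = 0.9038 m/s, Re = 2.56×10^5, ε/D = 1.59×10^-5, f = 0.01498, h_1 = f(L/D)V²/2g = 3.076 m
Pipe 2: V = 4.304 m/s, Re = 5.59×10^5, ε/D = 3.65×10^-4, f = 0.01676, h_2 = f(L/D)V²/2g = 194.5 m
Series → Q common, losses add: H = Σh = 197.6 m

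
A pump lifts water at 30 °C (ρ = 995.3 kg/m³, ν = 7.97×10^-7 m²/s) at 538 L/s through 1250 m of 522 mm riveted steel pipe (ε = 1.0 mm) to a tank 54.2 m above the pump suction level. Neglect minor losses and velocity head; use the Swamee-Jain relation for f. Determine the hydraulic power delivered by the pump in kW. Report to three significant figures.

V = 4Q/(πD²) = 2.514 m/s; Re = 1.65×10^6; ε/D = 0.00192; f = 0.02333
h_f = f(L/D)V²/2g = 17.99 m
Total head H = z + h_f = 54.2 + 17.99 = 72.19 m
P_hyd = ρgQH = 995.3·9.81·0.538·72.19 = 379.2 kW

P_hyd ≈ 379 kW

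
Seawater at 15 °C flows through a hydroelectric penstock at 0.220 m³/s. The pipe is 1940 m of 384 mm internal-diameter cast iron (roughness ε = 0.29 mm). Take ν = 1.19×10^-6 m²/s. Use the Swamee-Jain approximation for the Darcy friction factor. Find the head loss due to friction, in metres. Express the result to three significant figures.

h_f ≈ 17.7 m

V = 4Q/(πD²) = 4·0.220/(π·0.384²) = 1.900 m/s
Re = VD/ν = 1.900·0.384/1.19×10^-6 = 6.13×10^5 → turbulent
ε/D = 0.29/384 = 7.55×10^-4
Swamee-Jain: f = 0.01907
h_f = f(L/D)V²/(2g) = 0.01907·(1940/0.384)·1.900²/(2·9.81) = 17.72 m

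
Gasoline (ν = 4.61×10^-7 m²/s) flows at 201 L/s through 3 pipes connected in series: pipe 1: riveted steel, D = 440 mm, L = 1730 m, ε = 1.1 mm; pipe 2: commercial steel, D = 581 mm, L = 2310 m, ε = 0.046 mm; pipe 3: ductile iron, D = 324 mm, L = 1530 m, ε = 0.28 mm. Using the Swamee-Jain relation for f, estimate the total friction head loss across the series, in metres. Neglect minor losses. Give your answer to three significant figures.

H ≈ 37.8 m

Pipe 1: V = 1.322 m/s, Re = 1.26×10^6, ε/D = 0.00250, f = 0.02506, h_1 = f(L/D)V²/2g = 8.776 m
Pipe 2: V = 0.7581 m/s, Re = 9.55×10^5, ε/D = 7.92×10^-5, f = 0.01324, h_2 = f(L/D)V²/2g = 1.543 m
Pipe 3: V = 2.438 m/s, Re = 1.71×10^6, ε/D = 8.64×10^-4, f = 0.01922, h_3 = f(L/D)V²/2g = 27.50 m
Series → Q common, losses add: H = Σh = 37.82 m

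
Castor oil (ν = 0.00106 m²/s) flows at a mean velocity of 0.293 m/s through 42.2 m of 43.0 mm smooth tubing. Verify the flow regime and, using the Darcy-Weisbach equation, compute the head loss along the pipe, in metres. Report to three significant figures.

Re = VD/ν = 0.293·0.04300/0.00106 = 11.9 → laminar (Re < 2300)
f = 64/Re = 5.385
h_f = f(L/D)V²/(2g) = 5.385·(42.2/0.04300)·0.293²/(2·9.81) = 23.12 m

h_f ≈ 23.1 m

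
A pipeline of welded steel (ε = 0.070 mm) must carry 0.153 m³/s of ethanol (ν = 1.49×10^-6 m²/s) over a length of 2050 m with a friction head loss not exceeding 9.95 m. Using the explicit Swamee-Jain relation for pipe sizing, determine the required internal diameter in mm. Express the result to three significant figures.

D ≈ 368 mm

Swamee-Jain (Type III): D = 0.66·[ε^1.25·(LQ²/(gh_f))^4.75 + ν·Q^9.4·(L/(gh_f))^5.2]^0.04
LQ²/(gh_f) = 0.4916; L/(gh_f) = 21.00
Term 1 = ε^1.25·(…)^4.75 = 2.20×10^-7; Term 2 = ν·Q^9.4·(…)^5.2 = 2.43×10^-7
D = 0.66·(2.20×10^-7 + 2.43×10^-7)^0.04 = 0.3682 m = 368 mm
Check: V = 1.44 m/s, Re = 3.55×10^5, f = 0.01593, h_f = 9.33 m ≈ 9.95 m ✓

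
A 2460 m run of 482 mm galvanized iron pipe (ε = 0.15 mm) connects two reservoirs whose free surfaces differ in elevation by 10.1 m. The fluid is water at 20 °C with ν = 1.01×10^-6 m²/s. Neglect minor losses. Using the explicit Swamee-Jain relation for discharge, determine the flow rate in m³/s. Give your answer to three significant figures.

Q ≈ 0.284 m³/s

Swamee-Jain (Type II): Q = -0.965·√(gD⁵h_f/L)·ln[ε/(3.7D) + √(3.17ν²L/(gD³h_f))]
√(gD⁵h_f/L) = √(9.81·0.482⁵·10.1/2460) = 0.03237
ε/(3.7D) = 8.41×10^-5; √(3.17ν²L/(gD³h_f)) = 2.68×10^-5
Q = -0.965·0.03237·ln(1.109×10^-4) = 0.2845 m³/s
Check: V = 1.56 m/s, Re = 7.44×10^5, f = 0.01608, h_f = 10.2 m ≈ 10.1 m ✓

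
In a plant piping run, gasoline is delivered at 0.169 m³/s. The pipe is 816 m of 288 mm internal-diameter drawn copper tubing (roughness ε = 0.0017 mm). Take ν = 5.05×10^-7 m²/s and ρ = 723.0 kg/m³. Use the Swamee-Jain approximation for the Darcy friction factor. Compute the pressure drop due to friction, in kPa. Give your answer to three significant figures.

V = 4Q/(πD²) = 4·0.169/(π·0.288²) = 2.594 m/s
Re = VD/ν = 2.594·0.288/5.05×10^-7 = 1.48×10^6 → turbulent
ε/D = 0.0017/288 = 5.90×10^-6
Swamee-Jain: f = 0.01107
h_f = f(L/D)V²/(2g) = 0.01107·(816/0.288)·2.594²/(2·9.81) = 10.76 m
Δp = ρg·h_f = 723.0·9.81·10.76 = 76.28 kPa

Δp ≈ 76.3 kPa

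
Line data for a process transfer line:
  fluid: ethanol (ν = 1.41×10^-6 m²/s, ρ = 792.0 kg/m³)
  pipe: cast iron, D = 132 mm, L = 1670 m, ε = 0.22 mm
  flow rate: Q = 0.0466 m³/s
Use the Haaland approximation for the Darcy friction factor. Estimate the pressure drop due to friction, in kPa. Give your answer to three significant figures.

Δp ≈ 1330 kPa

V = 4Q/(πD²) = 4·0.0466/(π·0.132²) = 3.405 m/s
Re = VD/ν = 3.405·0.132/1.41×10^-6 = 3.19×10^5 → turbulent
ε/D = 0.22/132 = 0.00167
Haaland: f = 0.02294
h_f = f(L/D)V²/(2g) = 0.02294·(1670/0.132)·3.405²/(2·9.81) = 171.5 m
Δp = ρg·h_f = 792.0·9.81·171.5 = 1332 kPa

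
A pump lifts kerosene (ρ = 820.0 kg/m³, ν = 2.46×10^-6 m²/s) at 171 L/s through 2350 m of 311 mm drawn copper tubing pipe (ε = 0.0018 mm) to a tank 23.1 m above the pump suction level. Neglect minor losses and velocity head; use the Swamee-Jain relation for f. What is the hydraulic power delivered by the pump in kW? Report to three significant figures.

V = 4Q/(πD²) = 2.251 m/s; Re = 2.85×10^5; ε/D = 5.79×10^-6; f = 0.01458
h_f = f(L/D)V²/2g = 28.46 m
Total head H = z + h_f = 23.1 + 28.46 = 51.56 m
P_hyd = ρgQH = 820.0·9.81·0.171·51.56 = 70.92 kW

P_hyd ≈ 70.9 kW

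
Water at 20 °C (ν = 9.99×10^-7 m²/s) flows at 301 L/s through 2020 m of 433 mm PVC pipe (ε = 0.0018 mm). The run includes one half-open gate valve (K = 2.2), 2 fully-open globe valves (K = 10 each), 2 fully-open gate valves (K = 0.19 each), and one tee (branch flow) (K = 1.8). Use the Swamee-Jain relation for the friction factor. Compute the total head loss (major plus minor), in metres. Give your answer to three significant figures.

H_L ≈ 17.1 m

V = 4Q/(πD²) = 2.044 m/s; V²/2g = 0.2130 m
Re = 8.86×10^5, ε/D = 4.16×10^-6 → f = 0.01194 (Swamee-Jain)
Major: h_f = f(L/D)·V²/2g = 0.01194·4665·0.2130 = 11.87 m
Minor: ΣK = 24.4; h_m = ΣK·V²/2g = 5.192 m
Total H_L = 11.87 + 5.192 = 17.06 m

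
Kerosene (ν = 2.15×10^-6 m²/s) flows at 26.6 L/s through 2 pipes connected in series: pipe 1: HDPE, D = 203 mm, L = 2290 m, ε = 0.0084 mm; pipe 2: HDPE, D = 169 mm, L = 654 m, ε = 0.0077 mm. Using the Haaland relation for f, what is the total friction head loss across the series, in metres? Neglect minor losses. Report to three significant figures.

H ≈ 12.4 m

Pipe 1: V = 0.8219 m/s, Re = 7.76×10^4, ε/D = 4.14×10^-5, f = 0.01895, h_1 = f(L/D)V²/2g = 7.360 m
Pipe 2: V = 1.186 m/s, Re = 9.32×10^4, ε/D = 4.56×10^-5, f = 0.01827, h_2 = f(L/D)V²/2g = 5.067 m
Series → Q common, losses add: H = Σh = 12.43 m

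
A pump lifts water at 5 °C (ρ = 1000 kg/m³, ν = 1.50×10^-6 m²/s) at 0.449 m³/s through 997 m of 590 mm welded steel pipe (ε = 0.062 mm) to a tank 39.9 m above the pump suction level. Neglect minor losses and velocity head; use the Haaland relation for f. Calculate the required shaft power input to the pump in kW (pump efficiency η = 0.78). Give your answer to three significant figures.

V = 4Q/(πD²) = 1.642 m/s; Re = 6.46×10^5; ε/D = 1.05×10^-4; f = 0.01393
h_f = f(L/D)V²/2g = 3.237 m
Total head H = z + h_f = 39.9 + 3.237 = 43.14 m
P_hyd = ρgQH = 1000·9.81·0.449·43.14 = 190.0 kW
P_shaft = P_hyd/η = 190.0/0.78 = 243.6 kW

P_shaft ≈ 244 kW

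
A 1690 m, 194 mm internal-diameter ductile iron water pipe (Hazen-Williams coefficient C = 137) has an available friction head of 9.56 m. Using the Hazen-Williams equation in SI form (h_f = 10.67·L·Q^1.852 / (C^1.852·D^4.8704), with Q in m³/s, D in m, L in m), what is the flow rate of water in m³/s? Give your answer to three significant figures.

Rearranging: Q = [h_f·C^1.852·D^4.8704 / (10.67·L)]^(1/1.852)
Q = [9.56·137^1.852·0.194^4.8704 / (10.67·1690)]^0.540 = 0.03127 m³/s

Q ≈ 0.0313 m³/s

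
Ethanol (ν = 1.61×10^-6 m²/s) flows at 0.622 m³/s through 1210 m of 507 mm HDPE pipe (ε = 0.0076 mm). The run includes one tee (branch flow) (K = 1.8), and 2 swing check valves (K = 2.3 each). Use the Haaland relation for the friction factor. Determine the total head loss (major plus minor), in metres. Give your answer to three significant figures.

V = 4Q/(πD²) = 3.081 m/s; V²/2g = 0.4838 m
Re = 9.70×10^5, ε/D = 1.50×10^-5 → f = 0.01192 (Haaland)
Major: h_f = f(L/D)·V²/2g = 0.01192·2387·0.4838 = 13.76 m
Minor: ΣK = 6.40; h_m = ΣK·V²/2g = 3.096 m
Total H_L = 13.76 + 3.096 = 16.86 m

H_L ≈ 16.9 m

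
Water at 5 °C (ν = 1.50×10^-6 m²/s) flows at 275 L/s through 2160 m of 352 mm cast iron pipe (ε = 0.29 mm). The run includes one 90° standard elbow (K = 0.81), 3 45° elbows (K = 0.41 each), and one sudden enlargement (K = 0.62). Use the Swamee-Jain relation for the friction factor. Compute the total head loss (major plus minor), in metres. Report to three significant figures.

V = 4Q/(πD²) = 2.826 m/s; V²/2g = 0.4070 m
Re = 6.63×10^5, ε/D = 8.24×10^-4 → f = 0.01937 (Swamee-Jain)
Major: h_f = f(L/D)·V²/2g = 0.01937·6136·0.4070 = 48.39 m
Minor: ΣK = 2.66; h_m = ΣK·V²/2g = 1.083 m
Total H_L = 48.39 + 1.083 = 49.47 m

H_L ≈ 49.5 m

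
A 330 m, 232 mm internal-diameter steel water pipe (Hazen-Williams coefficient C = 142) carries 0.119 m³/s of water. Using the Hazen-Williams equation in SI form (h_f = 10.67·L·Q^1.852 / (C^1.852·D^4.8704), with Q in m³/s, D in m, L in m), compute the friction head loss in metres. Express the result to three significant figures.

h_f ≈ 8.69 m

h_f = 10.67·330·0.119^1.852 / (142^1.852·0.232^4.8704) = 8.687 m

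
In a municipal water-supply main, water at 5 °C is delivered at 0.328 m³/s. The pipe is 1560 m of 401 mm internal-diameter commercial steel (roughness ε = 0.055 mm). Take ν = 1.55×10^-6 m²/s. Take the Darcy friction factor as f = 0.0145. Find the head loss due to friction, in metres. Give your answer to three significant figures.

h_f ≈ 19.4 m

V = 4Q/(πD²) = 4·0.328/(π·0.401²) = 2.597 m/s
h_f = f(L/D)V²/(2g) = 0.01450·(1560/0.401)·2.597²/(2·9.81) = 19.39 m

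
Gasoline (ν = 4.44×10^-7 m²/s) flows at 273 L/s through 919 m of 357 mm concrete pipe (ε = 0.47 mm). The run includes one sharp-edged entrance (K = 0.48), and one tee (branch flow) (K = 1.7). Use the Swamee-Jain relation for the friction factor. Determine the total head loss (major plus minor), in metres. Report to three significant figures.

V = 4Q/(πD²) = 2.727 m/s; V²/2g = 0.3791 m
Re = 2.19×10^6, ε/D = 0.00132 → f = 0.02119 (Swamee-Jain)
Major: h_f = f(L/D)·V²/2g = 0.02119·2574·0.3791 = 20.68 m
Minor: ΣK = 2.18; h_m = ΣK·V²/2g = 0.8265 m
Total H_L = 20.68 + 0.8265 = 21.50 m

H_L ≈ 21.5 m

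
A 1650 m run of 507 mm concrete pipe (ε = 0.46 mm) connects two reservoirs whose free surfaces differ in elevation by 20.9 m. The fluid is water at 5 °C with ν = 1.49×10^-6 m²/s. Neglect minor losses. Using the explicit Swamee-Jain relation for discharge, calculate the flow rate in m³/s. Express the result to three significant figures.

Q ≈ 0.513 m³/s

Swamee-Jain (Type II): Q = -0.965·√(gD⁵h_f/L)·ln[ε/(3.7D) + √(3.17ν²L/(gD³h_f))]
√(gD⁵h_f/L) = √(9.81·0.507⁵·20.9/1650) = 0.06452
ε/(3.7D) = 2.45×10^-4; √(3.17ν²L/(gD³h_f)) = 2.08×10^-5
Q = -0.965·0.06452·ln(2.661×10^-4) = 0.5125 m³/s
Check: V = 2.54 m/s, Re = 8.64×10^5, f = 0.01965, h_f = 21.0 m ≈ 20.9 m ✓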